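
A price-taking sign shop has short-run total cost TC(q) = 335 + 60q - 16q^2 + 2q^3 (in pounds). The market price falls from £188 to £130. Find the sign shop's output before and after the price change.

AVC = 60 - 16q + 2q^2, minimized at q = 4 where min AVC = £28. MC = 60 - 32q + 6q^2.
With P = £188 above the shutdown price, P = MC gives q = 8.
At P = £130 ≥ min AVC, set P = MC: q = 7. The firm stays open but cuts output.

Output falls from 8 to 7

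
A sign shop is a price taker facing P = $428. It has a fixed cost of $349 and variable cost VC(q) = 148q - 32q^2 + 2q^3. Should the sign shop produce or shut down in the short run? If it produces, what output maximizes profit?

Produce at q = 14

From TC, MC = TC'(q) = 148 - 64q + 6q^2 and AVC = VC/q = 148 - 32q + 2q^2.
AVC is minimized where dAVC/dq = -32 + 4q = 0, at q = 8; min AVC = 148 - 32·8 + 2·8^2 = $20.
Because $428 ≥ $20, revenue can cover variable cost; the firm operates.
Set P = MC: 428 = 148 - 64q + 6q^2 → -280 - 64q + 6q^2 = 0. The roots are q = -10/3 and q = 14; the profit-maximizing output is on the rising part of MC, so q* = 14.
Check: AVC at q = 14 is $92 ≤ P, so revenue covers variable cost.
Profit = P·q − TC = 428·14 − 1637 = $4355.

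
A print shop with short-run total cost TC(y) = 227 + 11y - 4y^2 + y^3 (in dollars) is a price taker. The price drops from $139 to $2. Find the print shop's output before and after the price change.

Output falls from 8 to 0 (the firm shuts down)

MC = 11 - 8y + 3y^2; the shutdown threshold is min AVC = $7 (at y = 2).
With P = $139 above the shutdown price, P = MC gives y = 8.
At P = $2 < min AVC = $7, price no longer covers variable cost at any output, so the firm shuts down: y = 0.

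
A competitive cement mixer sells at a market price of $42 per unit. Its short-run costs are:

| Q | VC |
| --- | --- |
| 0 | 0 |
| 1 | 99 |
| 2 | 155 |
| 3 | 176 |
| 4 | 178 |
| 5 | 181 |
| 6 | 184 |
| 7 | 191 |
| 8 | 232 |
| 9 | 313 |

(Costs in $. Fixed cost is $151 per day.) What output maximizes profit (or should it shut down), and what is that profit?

Q = 8; profit = -$47

Tabulate TR − TC: Q=0: -151; Q=1: -208; Q=2: -222; Q=3: -201; Q=4: -161; Q=5: -122; Q=6: -83; Q=7: -48; Q=8: -47; Q=9: -86.
Profit is maximized at Q = 8. AVC there is 232/8 = $29 ≤ P, so producing beats shutting down (which would give -$151).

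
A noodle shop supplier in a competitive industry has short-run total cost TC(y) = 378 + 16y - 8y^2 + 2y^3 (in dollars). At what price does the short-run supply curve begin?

$8 per unit

The firm shuts down when price falls below the minimum of average variable cost. AVC = VC/y = 16 - 8y + 2y^2.
dAVC/dy = -8 + 4y = 0 gives y = 2. min AVC = 16 - 8·2 + 2·2^2 = 8.
For P < $8 the firm produces nothing.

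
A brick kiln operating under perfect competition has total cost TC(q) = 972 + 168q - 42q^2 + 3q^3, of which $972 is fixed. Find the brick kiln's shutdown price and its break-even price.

AVC = 168 - 42q + 3q^2; minimized at q = 7, giving min AVC = $21. That is the shutdown price.
ATC = 972/q + 168 - 42q + 3q^2. Setting dATC/dq = −972/q^2 − 42 + 6q = 0 gives q = 9 (since 6·9^3 − 42·9^2 = 972).
min ATC = 972/9 + 168 − 42·9 + 3·9^2 = $141. That is the break-even price.
For $21 ≤ P < $141 the firm produces at a loss; below $21 it shuts down.

Shutdown price = $21; break-even price = $141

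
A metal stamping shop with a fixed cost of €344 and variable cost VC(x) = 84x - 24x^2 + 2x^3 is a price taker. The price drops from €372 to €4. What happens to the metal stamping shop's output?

Output falls from 12 to 0 (the firm shuts down)

MC = 84 - 48x + 6x^2; the shutdown threshold is min AVC = €12 (at x = 6).
At P = €372 ≥ min AVC, set P = MC on the rising branch: x = 12.
At P = €4 < min AVC = €12, price no longer covers variable cost at any output, so the firm shuts down: x = 0.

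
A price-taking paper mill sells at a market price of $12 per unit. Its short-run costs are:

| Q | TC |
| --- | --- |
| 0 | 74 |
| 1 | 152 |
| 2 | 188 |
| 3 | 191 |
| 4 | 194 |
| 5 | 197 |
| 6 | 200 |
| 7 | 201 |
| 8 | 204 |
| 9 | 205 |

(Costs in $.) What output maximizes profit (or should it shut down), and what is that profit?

Q = 0 (shut down); profit = -$74

Profit at each row (π = 12Q − TC): Q=0: -74; Q=1: -140; Q=2: -164; Q=3: -155; Q=4: -146; Q=5: -137; Q=6: -128; Q=7: -117; Q=8: -108; Q=9: -97.
Profit is highest at Q = 0. Equivalently, the lowest AVC in the table is 131/9 ≈ $14.56 at Q = 9, and P = $12 falls below it — price never covers variable cost, so the firm shuts down and loses only its fixed cost.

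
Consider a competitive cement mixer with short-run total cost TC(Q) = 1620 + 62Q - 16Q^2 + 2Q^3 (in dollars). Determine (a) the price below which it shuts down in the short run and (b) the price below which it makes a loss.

Shutdown price = $30; break-even price = $260

Shutdown price = min AVC. AVC = 62 - 16Q + 2Q^2, with vertex at Q = 4 and minimum $30.
ATC = 1620/Q + 62 - 16Q + 2Q^2. Setting dATC/dQ = −1620/Q^2 − 16 + 4Q = 0 gives Q = 9 (since 4·9^3 − 16·9^2 = 1620).
min ATC = 1620/9 + 62 − 16·9 + 2·9^2 = $260. That is the break-even price.
Between these two prices the firm operates at a loss; above $260 it earns a profit.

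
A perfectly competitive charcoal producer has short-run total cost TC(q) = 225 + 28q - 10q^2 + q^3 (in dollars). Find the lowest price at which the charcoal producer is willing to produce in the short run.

$3 per unit

The shutdown price is the minimum of AVC. VC = 28q - 10q^2 + q^3, so AVC = 28 - 10q + q^2.
dAVC/dq = -10 + 2q = 0 gives q = 5. min AVC = 28 - 10·5 + 5^2 = 3.
So the shutdown price is $3.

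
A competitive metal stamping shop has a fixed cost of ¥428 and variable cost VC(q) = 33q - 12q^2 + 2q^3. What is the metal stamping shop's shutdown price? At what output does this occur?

The shutdown price is the minimum of AVC. VC = 33q - 12q^2 + 2q^3, so AVC = 33 - 12q + 2q^2.
dAVC/dq = -12 + 4q = 0 gives q = 3. min AVC = 33 - 12·3 + 2·3^2 = 15.
So the shutdown price is ¥15.

¥15 per unit, at q = 3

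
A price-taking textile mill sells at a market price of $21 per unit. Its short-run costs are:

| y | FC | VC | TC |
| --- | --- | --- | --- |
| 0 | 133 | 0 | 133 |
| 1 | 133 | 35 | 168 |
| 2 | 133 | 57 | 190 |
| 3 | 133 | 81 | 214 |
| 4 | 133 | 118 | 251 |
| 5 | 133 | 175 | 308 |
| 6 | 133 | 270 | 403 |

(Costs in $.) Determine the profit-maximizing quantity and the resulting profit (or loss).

y = 0 (shut down); profit = -$133

Profit at each row (π = 21y − TC): y=0: -133; y=1: -147; y=2: -148; y=3: -151; y=4: -167; y=5: -203; y=6: -277.
Profit is highest at y = 0. Equivalently, the lowest AVC in the table is 81/3 ≈ $27 at y = 3, and P = $21 falls below it — price never covers variable cost, so the firm shuts down and loses only its fixed cost.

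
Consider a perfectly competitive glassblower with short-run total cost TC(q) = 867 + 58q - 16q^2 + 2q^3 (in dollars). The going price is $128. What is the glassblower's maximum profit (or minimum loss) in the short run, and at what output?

AVC = 58 - 16q + 2q^2 has its minimum $26 at q = 4; price $128 clears that bar, so the firm operates.
MC = 58 - 32q + 6q^2. Setting P = MC and taking the root on the rising branch gives q* = 7.
TR = 128·7 = 896. TC = 867 + 308 = 1175. Profit = 896 − 1175 = -$279.
That loss of $279 beats the $867 the firm would lose by shutting down; producing recovers $588 of fixed cost.

Profit = -$279 at q = 7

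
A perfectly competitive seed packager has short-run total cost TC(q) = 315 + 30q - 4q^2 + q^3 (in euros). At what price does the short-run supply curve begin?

The firm shuts down when price falls below the minimum of average variable cost. AVC = VC/q = 30 - 4q + q^2.
At the minimum of AVC, MC = AVC. MC = 30 - 8q + 3q^2; setting MC = AVC gives 2q^2 - 4q = 0, so q = 2. min AVC = 26.
So the shutdown price is €26.

€26 per unit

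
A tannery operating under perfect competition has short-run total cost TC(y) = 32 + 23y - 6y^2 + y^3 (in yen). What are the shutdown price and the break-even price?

Shutdown price = ¥14; break-even price = ¥23

AVC = 23 - 6y + y^2; minimized at y = 3, giving min AVC = ¥14. That is the shutdown price.
ATC = 32/y + 23 - 6y + y^2. Setting dATC/dy = −32/y^2 − 6 + 2y = 0 gives y = 4 (since 2·4^3 − 6·4^2 = 32).
min ATC = 32/4 + 23 − 6·4 + 4^2 = ¥23. That is the break-even price.
Between these two prices the firm operates at a loss; above ¥23 it earns a profit.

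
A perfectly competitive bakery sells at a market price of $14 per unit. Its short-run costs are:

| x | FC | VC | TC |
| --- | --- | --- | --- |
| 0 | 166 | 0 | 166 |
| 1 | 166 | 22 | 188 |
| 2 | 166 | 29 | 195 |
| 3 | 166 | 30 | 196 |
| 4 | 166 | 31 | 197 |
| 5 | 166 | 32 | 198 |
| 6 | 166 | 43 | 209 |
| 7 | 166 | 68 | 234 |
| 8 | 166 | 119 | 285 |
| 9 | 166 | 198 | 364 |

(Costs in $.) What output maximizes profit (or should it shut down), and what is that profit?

Tabulate TR − TC: x=0: -166; x=1: -174; x=2: -167; x=3: -154; x=4: -141; x=5: -128; x=6: -125; x=7: -136; x=8: -173; x=9: -238.
Profit is maximized at x = 6. AVC there is 43/6 = $7.17 ≤ P, so producing beats shutting down (which would give -$166).

x = 6; profit = -$125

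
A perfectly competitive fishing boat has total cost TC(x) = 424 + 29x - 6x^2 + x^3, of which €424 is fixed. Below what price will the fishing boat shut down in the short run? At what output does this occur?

Short-run supply begins at min AVC. From VC = 29x - 6x^2 + x^3, AVC = 29 - 6x + x^2.
At the minimum of AVC, MC = AVC. MC = 29 - 12x + 3x^2; setting MC = AVC gives 2x^2 - 6x = 0, so x = 3. min AVC = 20.
The firm shuts down for any P below €20.

€20 per unit, at x = 3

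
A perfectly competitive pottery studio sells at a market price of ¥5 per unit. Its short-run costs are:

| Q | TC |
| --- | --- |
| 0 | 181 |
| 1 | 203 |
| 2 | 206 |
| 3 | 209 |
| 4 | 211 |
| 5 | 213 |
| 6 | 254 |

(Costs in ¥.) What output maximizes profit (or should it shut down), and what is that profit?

Profit at each row (π = 5Q − TC): Q=0: -181; Q=1: -198; Q=2: -196; Q=3: -194; Q=4: -191; Q=5: -188; Q=6: -224.
Profit is highest at Q = 0. Equivalently, the lowest AVC in the table is 32/5 ≈ ¥6.40 at Q = 5, and P = ¥5 falls below it — price never covers variable cost, so the firm shuts down and loses only its fixed cost.

Q = 0 (shut down); profit = -¥181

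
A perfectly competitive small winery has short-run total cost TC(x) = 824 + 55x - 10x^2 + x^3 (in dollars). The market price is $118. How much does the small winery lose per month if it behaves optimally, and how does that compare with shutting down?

AVC = 55 - 10x + x^2; min AVC = $30 at x = 5. Since P = $118 ≥ min AVC, the firm produces.
With MC = 55 - 20x + 3x^2, P = MC on the upward-sloping part at x* = 9.
TR = 118·9 = 1062. TC = 824 + 414 = 1238. Profit = 1062 − 1238 = -$176.
Shutting down would mean losing the fixed cost of $824, so operating at a loss of $176 is better by $648.

Profit = -$176 at x = 9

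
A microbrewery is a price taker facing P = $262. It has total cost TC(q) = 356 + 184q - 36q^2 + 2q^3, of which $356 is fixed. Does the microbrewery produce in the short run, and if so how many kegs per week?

From TC, MC = TC'(q) = 184 - 72q + 6q^2 and AVC = VC/q = 184 - 36q + 2q^2.
AVC is minimized where dAVC/dq = -36 + 4q = 0, at q = 9; min AVC = 184 - 36·9 + 2·9^2 = $22.
Because $262 ≥ $22, revenue can cover variable cost; the firm operates.
P = MC gives -78 - 72q + 6q^2 = 0, with roots -1 and 13. Take the larger (rising MC): q* = 13.
Check: AVC at q = 13 is $54 ≤ P, so revenue covers variable cost.
Profit = P·q − TC = 262·13 − 1058 = $2348.

Produce at q = 13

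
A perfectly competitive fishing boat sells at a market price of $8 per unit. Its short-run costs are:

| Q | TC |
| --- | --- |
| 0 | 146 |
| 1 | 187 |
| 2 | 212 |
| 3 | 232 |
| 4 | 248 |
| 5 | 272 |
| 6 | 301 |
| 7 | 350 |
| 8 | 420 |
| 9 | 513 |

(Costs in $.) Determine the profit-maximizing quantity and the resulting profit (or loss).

Q = 0 (shut down); profit = -$146

Compute π = P·Q − TC at each output: Q=0: -146; Q=1: -179; Q=2: -196; Q=3: -208; Q=4: -216; Q=5: -232; Q=6: -253; Q=7: -294; Q=8: -356; Q=9: -441.
Profit is highest at Q = 0. Equivalently, the lowest AVC in the table is 126/5 ≈ $25.20 at Q = 5, and P = $8 falls below it — price never covers variable cost, so the firm shuts down and loses only its fixed cost.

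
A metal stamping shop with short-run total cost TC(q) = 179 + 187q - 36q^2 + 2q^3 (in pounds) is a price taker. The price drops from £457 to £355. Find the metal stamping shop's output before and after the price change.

Output falls from 15 to 14

AVC = 187 - 36q + 2q^2, minimized at q = 9 where min AVC = £25. MC = 187 - 72q + 6q^2.
With P = £457 above the shutdown price, P = MC gives q = 15.
At P = £355 ≥ min AVC, set P = MC: q = 14. The firm stays open but cuts output.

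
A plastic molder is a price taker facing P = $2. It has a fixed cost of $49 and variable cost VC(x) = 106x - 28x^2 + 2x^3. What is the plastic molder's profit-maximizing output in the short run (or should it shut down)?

Variable cost is VC = 106x - 28x^2 + 2x^3, so AVC = VC/x = 106 - 28x + 2x^2 and MC = dTC/dx = 106 - 56x + 6x^2.
AVC is minimized where dAVC/dx = -28 + 4x = 0, at x = 7; min AVC = 106 - 28·7 + 2·7^2 = $8.
With P < min AVC ($2 < $8), every unit sold adds to the loss.
Shutting down limits the loss to fixed cost, $49.

Shut down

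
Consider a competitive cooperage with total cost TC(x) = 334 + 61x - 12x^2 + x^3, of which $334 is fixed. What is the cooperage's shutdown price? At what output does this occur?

$25 per unit, at x = 6

The shutdown price is the minimum of AVC. VC = 61x - 12x^2 + x^3, so AVC = 61 - 12x + x^2.
At the minimum of AVC, MC = AVC. MC = 61 - 24x + 3x^2; setting MC = AVC gives 2x^2 - 12x = 0, so x = 6. min AVC = 25.
For P < $25 the firm produces nothing.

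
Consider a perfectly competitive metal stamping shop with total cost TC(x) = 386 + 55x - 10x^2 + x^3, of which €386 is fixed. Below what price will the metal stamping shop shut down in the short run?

The firm shuts down when price falls below the minimum of average variable cost. AVC = VC/x = 55 - 10x + x^2.
At the minimum of AVC, MC = AVC. MC = 55 - 20x + 3x^2; setting MC = AVC gives 2x^2 - 10x = 0, so x = 5. min AVC = 30.
So the shutdown price is €30.

€30 per unit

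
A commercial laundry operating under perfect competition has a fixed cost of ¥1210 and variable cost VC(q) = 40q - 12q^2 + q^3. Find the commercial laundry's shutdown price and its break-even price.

AVC = 40 - 12q + q^2; minimized at q = 6, giving min AVC = ¥4. That is the shutdown price.
ATC = 1210/q + 40 - 12q + q^2. Setting dATC/dq = −1210/q^2 − 12 + 2q = 0 gives q = 11 (since 2·11^3 − 12·11^2 = 1210).
min ATC = 1210/11 + 40 − 12·11 + 11^2 = ¥139. That is the break-even price.
For ¥4 ≤ P < ¥139 the firm produces at a loss; below ¥4 it shuts down.

Shutdown price = ¥4; break-even price = ¥139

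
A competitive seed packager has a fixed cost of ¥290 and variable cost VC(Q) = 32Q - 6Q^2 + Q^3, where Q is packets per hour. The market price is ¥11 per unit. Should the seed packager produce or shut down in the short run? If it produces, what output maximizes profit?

Strip out fixed cost: VC = 32Q - 6Q^2 + Q^3. Then AVC = 32 - 6Q + Q^2 and MC = 32 - 12Q + 3Q^2.
The AVC parabola has its vertex at Q = 6/2 = 3, where AVC = 32 - 6·3 + 3^2 = ¥23.
Since P = ¥11 < min AVC = ¥23, price fails to cover variable cost at any output.
Shutting down limits the loss to fixed cost, ¥290.

Shut down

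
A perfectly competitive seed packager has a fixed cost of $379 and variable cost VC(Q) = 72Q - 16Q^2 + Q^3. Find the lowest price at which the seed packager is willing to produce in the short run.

The firm shuts down when price falls below the minimum of average variable cost. AVC = VC/Q = 72 - 16Q + Q^2.
dAVC/dQ = -16 + 2Q = 0 gives Q = 8. min AVC = 72 - 16·8 + 8^2 = 8.
The firm shuts down for any P below $8.

$8 per unit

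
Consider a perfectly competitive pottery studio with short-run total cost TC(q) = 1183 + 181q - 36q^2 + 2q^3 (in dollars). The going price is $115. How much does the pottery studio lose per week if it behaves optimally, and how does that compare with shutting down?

AVC = 181 - 36q + 2q^2; min AVC = $19 at q = 9. Since P = $115 ≥ min AVC, the firm produces.
MC = 181 - 72q + 6q^2. Setting P = MC and taking the root on the rising branch gives q* = 11.
TR = 115·11 = 1265. TC = 1183 + 297 = 1480. Profit = 1265 − 1480 = -$215.
That loss of $215 beats the $1183 the firm would lose by shutting down; producing recovers $968 of fixed cost.

Profit = -$215 at q = 11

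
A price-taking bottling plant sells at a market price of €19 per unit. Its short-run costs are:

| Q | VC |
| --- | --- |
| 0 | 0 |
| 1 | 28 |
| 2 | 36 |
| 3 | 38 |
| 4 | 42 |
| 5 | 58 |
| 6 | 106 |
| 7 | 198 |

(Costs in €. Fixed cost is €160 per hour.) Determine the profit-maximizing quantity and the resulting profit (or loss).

Q = 5; profit = -€123

Compute π = P·Q − TC at each output: Q=0: -160; Q=1: -169; Q=2: -158; Q=3: -141; Q=4: -126; Q=5: -123; Q=6: -152; Q=7: -225.
Profit is maximized at Q = 5. AVC there is 58/5 = €11.60 ≤ P, so producing beats shutting down (which would give -€160).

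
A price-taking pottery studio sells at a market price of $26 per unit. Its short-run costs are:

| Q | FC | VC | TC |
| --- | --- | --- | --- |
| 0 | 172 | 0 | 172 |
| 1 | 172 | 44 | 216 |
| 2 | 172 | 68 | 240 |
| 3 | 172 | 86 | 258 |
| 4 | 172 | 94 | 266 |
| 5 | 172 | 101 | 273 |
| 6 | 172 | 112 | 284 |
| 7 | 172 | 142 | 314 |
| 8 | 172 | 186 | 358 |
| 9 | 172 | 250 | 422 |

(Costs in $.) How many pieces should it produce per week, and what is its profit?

Q = 6; profit = -$128

Tabulate TR − TC: Q=0: -172; Q=1: -190; Q=2: -188; Q=3: -180; Q=4: -162; Q=5: -143; Q=6: -128; Q=7: -132; Q=8: -150; Q=9: -188.
Profit is maximized at Q = 6. AVC there is 112/6 = $18.67 ≤ P, so producing beats shutting down (which would give -$172).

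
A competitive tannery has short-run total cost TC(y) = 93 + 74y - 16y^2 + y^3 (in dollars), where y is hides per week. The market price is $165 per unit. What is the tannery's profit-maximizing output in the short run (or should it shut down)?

Strip out fixed cost: VC = 74y - 16y^2 + y^3. Then AVC = 74 - 16y + y^2 and MC = 74 - 32y + 3y^2.
The AVC parabola has its vertex at y = 16/2 = 8, where AVC = 74 - 16·8 + 8^2 = $10.
P = $165 exceeds min AVC = $10, so the firm stays open.
Solving P = MC: -91 - 32y + 3y^2 = 0 ⇒ y = -7/3 or 13. On the upward-sloping branch, y* = 13.
Check: AVC at y = 13 is $35 ≤ P, so revenue covers variable cost.
Profit = P·y − TC = 165·13 − 548 = $1597.

Produce at y = 13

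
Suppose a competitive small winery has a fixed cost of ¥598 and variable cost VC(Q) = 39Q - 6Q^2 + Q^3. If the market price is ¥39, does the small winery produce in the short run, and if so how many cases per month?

Variable cost is VC = 39Q - 6Q^2 + Q^3, so AVC = VC/Q = 39 - 6Q + Q^2 and MC = dTC/dQ = 39 - 12Q + 3Q^2.
AVC is minimized where dAVC/dQ = -6 + 2Q = 0, at Q = 3; min AVC = 39 - 6·3 + 3^2 = ¥30.
P = ¥39 exceeds min AVC = ¥30, so the firm stays open.
Set P = MC: 39 = 39 - 12Q + 3Q^2 → -12Q + 3Q^2 = 0. The roots are Q = 0 and Q = 4; the profit-maximizing output is on the rising part of MC, so Q* = 4.
Check: AVC at Q = 4 is ¥31 ≤ P, so revenue covers variable cost.
Profit = P·Q − TC = 39·4 − 722 = -¥566, a loss, but smaller than the ¥598 fixed cost the firm would lose by shutting down.

Produce at Q = 4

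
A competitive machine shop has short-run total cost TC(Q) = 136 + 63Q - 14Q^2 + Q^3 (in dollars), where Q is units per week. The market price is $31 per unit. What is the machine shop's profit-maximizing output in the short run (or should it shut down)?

Variable cost is VC = 63Q - 14Q^2 + Q^3, so AVC = VC/Q = 63 - 14Q + Q^2 and MC = dTC/dQ = 63 - 28Q + 3Q^2.
AVC hits its minimum where MC = AVC, at Q = 7, giving min AVC = 63 - 14·7 + 7^2 = $14.
Because $31 ≥ $14, revenue can cover variable cost; the firm operates.
Solving P = MC: 32 - 28Q + 3Q^2 = 0 ⇒ Q = 4/3 or 8. On the upward-sloping branch, Q* = 8.
Check: AVC at Q = 8 is $15 ≤ P, so revenue covers variable cost.
Profit = P·Q − TC = 31·8 − 256 = -$8, a loss, but smaller than the $136 fixed cost the firm would lose by shutting down.

Produce at Q = 8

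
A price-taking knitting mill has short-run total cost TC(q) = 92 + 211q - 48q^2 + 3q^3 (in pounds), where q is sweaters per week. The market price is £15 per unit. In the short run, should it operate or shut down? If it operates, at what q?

Shut down

Strip out fixed cost: VC = 211q - 48q^2 + 3q^3. Then AVC = 211 - 48q + 3q^2 and MC = 211 - 96q + 9q^2.
AVC hits its minimum where MC = AVC, at q = 8, giving min AVC = 211 - 48·8 + 3·8^2 = £19.
P = £15 lies below min AVC = £19; no output level covers variable cost.
Shutting down limits the loss to fixed cost, £92.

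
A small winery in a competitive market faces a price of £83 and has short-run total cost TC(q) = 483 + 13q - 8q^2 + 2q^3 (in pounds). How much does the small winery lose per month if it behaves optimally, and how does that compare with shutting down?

AVC = 13 - 8q + 2q^2; min AVC = £5 at q = 2. Since P = £83 ≥ min AVC, the firm produces.
MC = 13 - 16q + 6q^2. Setting P = MC and taking the root on the rising branch gives q* = 5.
TR = 83·5 = 415. TC = 483 + 115 = 598. Profit = 415 − 598 = -£183.
By producing, the firm covers all variable cost plus £300 of fixed cost; shutting down would lose the full £483.

Profit = -£183 at q = 5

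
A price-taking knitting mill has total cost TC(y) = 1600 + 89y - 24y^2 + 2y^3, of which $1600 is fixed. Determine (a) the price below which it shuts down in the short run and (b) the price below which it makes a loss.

AVC = 89 - 24y + 2y^2; minimized at y = 6, giving min AVC = $17. That is the shutdown price.
ATC = 1600/y + 89 - 24y + 2y^2. Setting dATC/dy = −1600/y^2 − 24 + 4y = 0 gives y = 10 (since 4·10^3 − 24·10^2 = 1600).
min ATC = 1600/10 + 89 − 24·10 + 2·10^2 = $209. That is the break-even price.
For $17 ≤ P < $209 the firm produces at a loss; below $17 it shuts down.

Shutdown price = $17; break-even price = $209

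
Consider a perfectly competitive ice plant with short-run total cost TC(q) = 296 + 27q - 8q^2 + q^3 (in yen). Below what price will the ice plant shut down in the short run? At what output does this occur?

Short-run supply begins at min AVC. From VC = 27q - 8q^2 + q^3, AVC = 27 - 8q + q^2.
dAVC/dq = -8 + 2q = 0 gives q = 4. min AVC = 27 - 8·4 + 4^2 = 11.
So the shutdown price is ¥11.

¥11 per unit, at q = 4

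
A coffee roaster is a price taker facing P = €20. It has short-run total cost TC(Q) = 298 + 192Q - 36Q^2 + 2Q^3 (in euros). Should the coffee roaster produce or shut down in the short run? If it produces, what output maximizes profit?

From TC, MC = TC'(Q) = 192 - 72Q + 6Q^2 and AVC = VC/Q = 192 - 36Q + 2Q^2.
AVC is minimized where dAVC/dQ = -36 + 4Q = 0, at Q = 9; min AVC = 192 - 36·9 + 2·9^2 = €30.
P = €20 lies below min AVC = €30; no output level covers variable cost.
Best response: produce nothing and absorb the €298 fixed cost.

Shut down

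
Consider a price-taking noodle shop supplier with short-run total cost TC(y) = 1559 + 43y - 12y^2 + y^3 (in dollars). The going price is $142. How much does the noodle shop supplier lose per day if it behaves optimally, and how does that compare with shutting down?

Profit = -$349 at y = 11

AVC = 43 - 12y + y^2 has its minimum $7 at y = 6; price $142 clears that bar, so the firm operates.
MC = 43 - 24y + 3y^2. Setting P = MC and taking the root on the rising branch gives y* = 11.
TR = 142·11 = 1562. TC = 1559 + 352 = 1911. Profit = 1562 − 1911 = -$349.
That loss of $349 beats the $1559 the firm would lose by shutting down; producing recovers $1210 of fixed cost.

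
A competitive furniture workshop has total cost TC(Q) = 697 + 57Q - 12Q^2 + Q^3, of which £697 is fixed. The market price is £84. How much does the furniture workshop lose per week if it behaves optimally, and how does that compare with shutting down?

Profit = -£211 at Q = 9

AVC = 57 - 12Q + Q^2 has its minimum £21 at Q = 6; price £84 clears that bar, so the firm operates.
MC = 57 - 24Q + 3Q^2. Setting P = MC and taking the root on the rising branch gives Q* = 9.
TR = 84·9 = 756. TC = 697 + 270 = 967. Profit = 756 − 967 = -£211.
That loss of £211 beats the £697 the firm would lose by shutting down; producing recovers £486 of fixed cost.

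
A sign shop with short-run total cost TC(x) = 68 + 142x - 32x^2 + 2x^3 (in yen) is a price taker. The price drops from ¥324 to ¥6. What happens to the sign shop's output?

Output falls from 13 to 0 (the firm shuts down)

MC = 142 - 64x + 6x^2; the shutdown threshold is min AVC = ¥14 (at x = 8).
At P = ¥324 ≥ min AVC, set P = MC on the rising branch: x = 13.
At P = ¥6 < min AVC = ¥14, price no longer covers variable cost at any output, so the firm shuts down: x = 0.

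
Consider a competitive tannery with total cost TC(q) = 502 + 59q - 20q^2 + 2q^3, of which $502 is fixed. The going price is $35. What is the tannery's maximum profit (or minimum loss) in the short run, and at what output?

Profit = -$358 at q = 6

AVC = 59 - 20q + 2q^2 has its minimum $9 at q = 5; price $35 clears that bar, so the firm operates.
MC = 59 - 40q + 6q^2. Setting P = MC and taking the root on the rising branch gives q* = 6.
TR = 35·6 = 210. TC = 502 + 66 = 568. Profit = 210 − 568 = -$358.
By producing, the firm covers all variable cost plus $144 of fixed cost; shutting down would lose the full $502.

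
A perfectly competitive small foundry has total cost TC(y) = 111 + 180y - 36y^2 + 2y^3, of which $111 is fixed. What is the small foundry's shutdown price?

The shutdown price is the minimum of AVC. VC = 180y - 36y^2 + 2y^3, so AVC = 180 - 36y + 2y^2.
dAVC/dy = -36 + 4y = 0 gives y = 9. min AVC = 180 - 36·9 + 2·9^2 = 18.
For P < $18 the firm produces nothing.

$18 per unit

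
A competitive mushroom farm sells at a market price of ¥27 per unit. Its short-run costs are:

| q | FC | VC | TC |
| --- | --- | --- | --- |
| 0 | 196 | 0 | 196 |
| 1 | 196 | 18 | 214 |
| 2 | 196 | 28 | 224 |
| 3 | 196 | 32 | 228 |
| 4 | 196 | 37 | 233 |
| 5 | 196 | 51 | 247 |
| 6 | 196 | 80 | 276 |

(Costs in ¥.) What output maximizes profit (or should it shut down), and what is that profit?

q = 5; profit = -¥112

Tabulate TR − TC: q=0: -196; q=1: -187; q=2: -170; q=3: -147; q=4: -125; q=5: -112; q=6: -114.
Profit is maximized at q = 5. AVC there is 51/5 = ¥10.20 ≤ P, so producing beats shutting down (which would give -¥196).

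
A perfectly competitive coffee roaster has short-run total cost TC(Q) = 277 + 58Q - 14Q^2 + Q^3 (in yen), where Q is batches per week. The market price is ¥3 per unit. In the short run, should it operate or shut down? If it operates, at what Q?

Shut down

Variable cost is VC = 58Q - 14Q^2 + Q^3, so AVC = VC/Q = 58 - 14Q + Q^2 and MC = dTC/dQ = 58 - 28Q + 3Q^2.
AVC hits its minimum where MC = AVC, at Q = 7, giving min AVC = 58 - 14·7 + 7^2 = ¥9.
With P < min AVC (¥3 < ¥9), every unit sold adds to the loss.
The firm minimizes its loss by shutting down and losing only its fixed cost of ¥277.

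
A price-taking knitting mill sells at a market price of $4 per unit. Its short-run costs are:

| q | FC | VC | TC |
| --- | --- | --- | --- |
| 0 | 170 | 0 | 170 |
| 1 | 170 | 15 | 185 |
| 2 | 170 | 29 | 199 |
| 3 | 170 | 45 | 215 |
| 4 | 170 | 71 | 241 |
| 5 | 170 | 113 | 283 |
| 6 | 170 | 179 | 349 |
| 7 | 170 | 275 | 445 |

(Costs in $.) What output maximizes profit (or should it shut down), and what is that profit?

Compute π = P·q − TC at each output: q=0: -170; q=1: -181; q=2: -191; q=3: -203; q=4: -225; q=5: -263; q=6: -325; q=7: -417.
Profit is highest at q = 0. Equivalently, the lowest AVC in the table is 29/2 ≈ $14.50 at q = 2, and P = $4 falls below it — price never covers variable cost, so the firm shuts down and loses only its fixed cost.

q = 0 (shut down); profit = -$170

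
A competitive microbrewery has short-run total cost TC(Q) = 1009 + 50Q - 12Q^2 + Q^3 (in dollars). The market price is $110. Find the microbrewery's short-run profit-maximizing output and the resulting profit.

AVC = 50 - 12Q + Q^2 has its minimum $14 at Q = 6; price $110 clears that bar, so the firm operates.
With MC = 50 - 24Q + 3Q^2, P = MC on the upward-sloping part at Q* = 10.
TR = 110·10 = 1100. TC = 1009 + 300 = 1309. Profit = 1100 − 1309 = -$209.
Shutting down would mean losing the fixed cost of $1009, so operating at a loss of $209 is better by $800.

Profit = -$209 at Q = 10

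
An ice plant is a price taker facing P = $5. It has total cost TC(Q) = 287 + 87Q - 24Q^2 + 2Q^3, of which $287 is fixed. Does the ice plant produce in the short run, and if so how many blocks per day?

Variable cost is VC = 87Q - 24Q^2 + 2Q^3, so AVC = VC/Q = 87 - 24Q + 2Q^2 and MC = dTC/dQ = 87 - 48Q + 6Q^2.
AVC hits its minimum where MC = AVC, at Q = 6, giving min AVC = 87 - 24·6 + 2·6^2 = $15.
P = $5 lies below min AVC = $15; no output level covers variable cost.
Shutting down limits the loss to fixed cost, $287.

Shut down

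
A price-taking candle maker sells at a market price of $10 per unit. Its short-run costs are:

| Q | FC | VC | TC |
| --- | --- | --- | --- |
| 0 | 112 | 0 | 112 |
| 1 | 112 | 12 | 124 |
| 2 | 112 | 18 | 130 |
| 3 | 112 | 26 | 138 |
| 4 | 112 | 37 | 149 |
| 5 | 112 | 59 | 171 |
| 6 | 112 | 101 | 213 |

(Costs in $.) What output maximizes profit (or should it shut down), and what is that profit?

Profit at each row (π = 10Q − TC): Q=0: -112; Q=1: -114; Q=2: -110; Q=3: -108; Q=4: -109; Q=5: -121; Q=6: -153.
Profit is maximized at Q = 3. AVC there is 26/3 = $8.67 ≤ P, so producing beats shutting down (which would give -$112).

Q = 3; profit = -$108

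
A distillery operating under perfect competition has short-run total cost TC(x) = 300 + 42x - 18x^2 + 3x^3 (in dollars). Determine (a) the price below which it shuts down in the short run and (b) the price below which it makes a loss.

Shutdown price = $15; break-even price = $87

AVC = 42 - 18x + 3x^2; minimized at x = 3, giving min AVC = $15. That is the shutdown price.
ATC = 300/x + 42 - 18x + 3x^2. Setting dATC/dx = −300/x^2 − 18 + 6x = 0 gives x = 5 (since 6·5^3 − 18·5^2 = 300).
min ATC = 300/5 + 42 − 18·5 + 3·5^2 = $87. That is the break-even price.
Between these two prices the firm operates at a loss; above $87 it earns a profit.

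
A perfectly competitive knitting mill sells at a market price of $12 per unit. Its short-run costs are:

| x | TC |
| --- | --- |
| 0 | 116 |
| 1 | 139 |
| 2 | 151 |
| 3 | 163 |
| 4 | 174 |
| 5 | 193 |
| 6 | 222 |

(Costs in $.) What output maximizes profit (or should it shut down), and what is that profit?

x = 0 (shut down); profit = -$116

Compute π = P·x − TC at each output: x=0: -116; x=1: -127; x=2: -127; x=3: -127; x=4: -126; x=5: -133; x=6: -150.
Profit is highest at x = 0. Equivalently, the lowest AVC in the table is 58/4 ≈ $14.50 at x = 4, and P = $12 falls below it — price never covers variable cost, so the firm shuts down and loses only its fixed cost.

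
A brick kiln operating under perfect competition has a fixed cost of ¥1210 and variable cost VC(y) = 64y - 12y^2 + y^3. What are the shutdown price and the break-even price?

AVC = 64 - 12y + y^2; minimized at y = 6, giving min AVC = ¥28. That is the shutdown price.
ATC = 1210/y + 64 - 12y + y^2. Setting dATC/dy = −1210/y^2 − 12 + 2y = 0 gives y = 11 (since 2·11^3 − 12·11^2 = 1210).
min ATC = 1210/11 + 64 − 12·11 + 11^2 = ¥163. That is the break-even price.
Between these two prices the firm operates at a loss; above ¥163 it earns a profit.

Shutdown price = ¥28; break-even price = ¥163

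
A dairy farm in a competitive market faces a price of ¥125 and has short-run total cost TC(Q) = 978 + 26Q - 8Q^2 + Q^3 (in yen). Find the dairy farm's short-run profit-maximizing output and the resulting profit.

AVC = 26 - 8Q + Q^2 has its minimum ¥10 at Q = 4; price ¥125 clears that bar, so the firm operates.
With MC = 26 - 16Q + 3Q^2, P = MC on the upward-sloping part at Q* = 9.
TR = 125·9 = 1125. TC = 978 + 315 = 1293. Profit = 1125 − 1293 = -¥168.
That loss of ¥168 beats the ¥978 the firm would lose by shutting down; producing recovers ¥810 of fixed cost.

Profit = -¥168 at Q = 9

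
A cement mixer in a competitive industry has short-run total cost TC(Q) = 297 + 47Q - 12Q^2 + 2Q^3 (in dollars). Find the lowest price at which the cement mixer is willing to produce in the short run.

$29 per unit

The firm shuts down when price falls below the minimum of average variable cost. AVC = VC/Q = 47 - 12Q + 2Q^2.
At the minimum of AVC, MC = AVC. MC = 47 - 24Q + 6Q^2; setting MC = AVC gives 4Q^2 - 12Q = 0, so Q = 3. min AVC = 29.
The firm shuts down for any P below $29.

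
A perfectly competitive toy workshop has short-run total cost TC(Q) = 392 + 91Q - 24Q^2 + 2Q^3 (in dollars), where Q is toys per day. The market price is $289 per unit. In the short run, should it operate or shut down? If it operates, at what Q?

Variable cost is VC = 91Q - 24Q^2 + 2Q^3, so AVC = VC/Q = 91 - 24Q + 2Q^2 and MC = dTC/dQ = 91 - 48Q + 6Q^2.
AVC is minimized where dAVC/dQ = -24 + 4Q = 0, at Q = 6; min AVC = 91 - 24·6 + 2·6^2 = $19.
Because $289 ≥ $19, revenue can cover variable cost; the firm operates.
Set P = MC: 289 = 91 - 48Q + 6Q^2 → -198 - 48Q + 6Q^2 = 0. The roots are Q = -3 and Q = 11; the profit-maximizing output is on the rising part of MC, so Q* = 11.
Check: AVC at Q = 11 is $69 ≤ P, so revenue covers variable cost.
Profit = P·Q − TC = 289·11 − 1151 = $2028.

Produce at Q = 11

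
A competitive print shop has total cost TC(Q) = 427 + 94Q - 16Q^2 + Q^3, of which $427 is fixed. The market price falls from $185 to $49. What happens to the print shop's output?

Output falls from 13 to 9

AVC = 94 - 16Q + Q^2, minimized at Q = 8 where min AVC = $30. MC = 94 - 32Q + 3Q^2.
At P = $185 ≥ min AVC, set P = MC on the rising branch: Q = 13.
At P = $49 ≥ min AVC, set P = MC: Q = 9. The firm stays open but cuts output.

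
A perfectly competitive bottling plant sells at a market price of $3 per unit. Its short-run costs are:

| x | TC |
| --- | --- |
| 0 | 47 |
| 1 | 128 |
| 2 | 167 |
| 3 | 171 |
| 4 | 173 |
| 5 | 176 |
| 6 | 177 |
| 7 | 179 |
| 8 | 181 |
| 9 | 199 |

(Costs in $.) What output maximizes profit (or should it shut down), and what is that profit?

Profit at each row (π = 3x − TC): x=0: -47; x=1: -125; x=2: -161; x=3: -162; x=4: -161; x=5: -161; x=6: -159; x=7: -158; x=8: -157; x=9: -172.
Profit is highest at x = 0. Equivalently, the lowest AVC in the table is 134/8 ≈ $16.75 at x = 8, and P = $3 falls below it — price never covers variable cost, so the firm shuts down and loses only its fixed cost.

x = 0 (shut down); profit = -$47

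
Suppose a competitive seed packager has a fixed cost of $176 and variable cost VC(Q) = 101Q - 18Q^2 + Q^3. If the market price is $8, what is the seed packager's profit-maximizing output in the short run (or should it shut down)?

Shut down

Strip out fixed cost: VC = 101Q - 18Q^2 + Q^3. Then AVC = 101 - 18Q + Q^2 and MC = 101 - 36Q + 3Q^2.
The AVC parabola has its vertex at Q = 18/2 = 9, where AVC = 101 - 18·9 + 9^2 = $20.
With P < min AVC ($8 < $20), every unit sold adds to the loss.
Shutting down limits the loss to fixed cost, $176.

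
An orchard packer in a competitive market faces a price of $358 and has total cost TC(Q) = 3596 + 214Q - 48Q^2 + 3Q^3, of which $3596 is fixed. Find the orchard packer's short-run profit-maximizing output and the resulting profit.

Profit = -$140 at Q = 12

AVC = 214 - 48Q + 3Q^2; min AVC = $22 at Q = 8. Since P = $358 ≥ min AVC, the firm produces.
With MC = 214 - 96Q + 9Q^2, P = MC on the upward-sloping part at Q* = 12.
TR = 358·12 = 4296. TC = 3596 + 840 = 4436. Profit = 4296 − 4436 = -$140.
That loss of $140 beats the $3596 the firm would lose by shutting down; producing recovers $3456 of fixed cost.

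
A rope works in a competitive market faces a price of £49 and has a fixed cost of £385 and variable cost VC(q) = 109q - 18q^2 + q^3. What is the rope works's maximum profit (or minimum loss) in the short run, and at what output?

AVC = 109 - 18q + q^2; min AVC = £28 at q = 9. Since P = £49 ≥ min AVC, the firm produces.
MC = 109 - 36q + 3q^2. Setting P = MC and taking the root on the rising branch gives q* = 10.
TR = 49·10 = 490. TC = 385 + 290 = 675. Profit = 490 − 675 = -£185.
That loss of £185 beats the £385 the firm would lose by shutting down; producing recovers £200 of fixed cost.

Profit = -£185 at q = 10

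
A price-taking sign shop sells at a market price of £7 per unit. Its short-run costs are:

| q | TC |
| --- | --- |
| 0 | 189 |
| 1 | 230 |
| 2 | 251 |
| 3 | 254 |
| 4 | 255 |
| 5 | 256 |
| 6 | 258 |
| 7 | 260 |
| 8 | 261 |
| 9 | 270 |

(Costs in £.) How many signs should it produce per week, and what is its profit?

Tabulate TR − TC: q=0: -189; q=1: -223; q=2: -237; q=3: -233; q=4: -227; q=5: -221; q=6: -216; q=7: -211; q=8: -205; q=9: -207.
Profit is highest at q = 0. Equivalently, the lowest AVC in the table is 72/8 ≈ £9 at q = 8, and P = £7 falls below it — price never covers variable cost, so the firm shuts down and loses only its fixed cost.

q = 0 (shut down); profit = -£189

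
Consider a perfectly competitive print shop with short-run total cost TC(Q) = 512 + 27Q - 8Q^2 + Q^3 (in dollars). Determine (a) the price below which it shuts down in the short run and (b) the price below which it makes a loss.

Shutdown price = $11; break-even price = $91

AVC = 27 - 8Q + Q^2; minimized at Q = 4, giving min AVC = $11. That is the shutdown price.
ATC = 512/Q + 27 - 8Q + Q^2. Setting dATC/dQ = −512/Q^2 − 8 + 2Q = 0 gives Q = 8 (since 2·8^3 − 8·8^2 = 512).
min ATC = 512/8 + 27 − 8·8 + 8^2 = $91. That is the break-even price.
Between these two prices the firm operates at a loss; above $91 it earns a profit.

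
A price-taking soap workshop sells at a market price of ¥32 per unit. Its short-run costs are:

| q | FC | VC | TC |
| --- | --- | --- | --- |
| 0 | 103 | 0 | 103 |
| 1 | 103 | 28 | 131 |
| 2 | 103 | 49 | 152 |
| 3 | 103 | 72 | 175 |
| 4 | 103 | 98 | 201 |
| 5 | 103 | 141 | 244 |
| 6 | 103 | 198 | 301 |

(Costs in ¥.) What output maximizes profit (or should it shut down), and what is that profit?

q = 4; profit = -¥73

Tabulate TR − TC: q=0: -103; q=1: -99; q=2: -88; q=3: -79; q=4: -73; q=5: -84; q=6: -109.
Profit is maximized at q = 4. AVC there is 98/4 = ¥24.50 ≤ P, so producing beats shutting down (which would give -¥103).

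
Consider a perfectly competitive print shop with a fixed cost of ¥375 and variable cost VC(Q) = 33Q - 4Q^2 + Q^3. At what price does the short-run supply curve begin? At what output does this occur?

Short-run supply begins at min AVC. From VC = 33Q - 4Q^2 + Q^3, AVC = 33 - 4Q + Q^2.
At the minimum of AVC, MC = AVC. MC = 33 - 8Q + 3Q^2; setting MC = AVC gives 2Q^2 - 4Q = 0, so Q = 2. min AVC = 29.
For P < ¥29 the firm produces nothing.

¥29 per unit, at Q = 2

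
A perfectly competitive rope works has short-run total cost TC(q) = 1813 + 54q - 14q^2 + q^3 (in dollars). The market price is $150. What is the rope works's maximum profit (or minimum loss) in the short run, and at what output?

AVC = 54 - 14q + q^2 has its minimum $5 at q = 7; price $150 clears that bar, so the firm operates.
With MC = 54 - 28q + 3q^2, P = MC on the upward-sloping part at q* = 12.
TR = 150·12 = 1800. TC = 1813 + 360 = 2173. Profit = 1800 − 2173 = -$373.
Shutting down would mean losing the fixed cost of $1813, so operating at a loss of $373 is better by $1440.

Profit = -$373 at q = 12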